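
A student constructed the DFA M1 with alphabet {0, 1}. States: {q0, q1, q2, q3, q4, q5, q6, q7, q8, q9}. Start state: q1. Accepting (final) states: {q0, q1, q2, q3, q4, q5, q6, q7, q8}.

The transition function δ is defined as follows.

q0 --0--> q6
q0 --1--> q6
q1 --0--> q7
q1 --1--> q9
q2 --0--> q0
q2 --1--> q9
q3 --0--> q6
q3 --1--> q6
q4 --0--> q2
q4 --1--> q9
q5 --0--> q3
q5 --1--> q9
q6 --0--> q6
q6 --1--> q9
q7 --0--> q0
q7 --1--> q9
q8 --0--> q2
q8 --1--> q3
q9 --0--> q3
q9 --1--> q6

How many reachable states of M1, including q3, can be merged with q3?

States {q2,q4,q5,q8} cannot be reached from the start state, so discard them.
Initial partition by acceptance: {q0,q1,q3,q6,q7} | {q9}.
Refine {q0,q1,q3,q6,q7} on symbol 1: members go to different blocks, giving {q1,q6,q7} and {q0,q3}.
Refine {q1,q6,q7} on symbol 0: members go to different blocks, giving {q1,q6} and {q7}.
Split {q1,q6} by δ(·,0) → {q1} and {q6}.
The partition is now stable with 5 blocks: {q1} | {q9} | {q0,q3} | {q7} | {q6}.
The equivalence class containing q3 is {q0,q3}, of size 2.

2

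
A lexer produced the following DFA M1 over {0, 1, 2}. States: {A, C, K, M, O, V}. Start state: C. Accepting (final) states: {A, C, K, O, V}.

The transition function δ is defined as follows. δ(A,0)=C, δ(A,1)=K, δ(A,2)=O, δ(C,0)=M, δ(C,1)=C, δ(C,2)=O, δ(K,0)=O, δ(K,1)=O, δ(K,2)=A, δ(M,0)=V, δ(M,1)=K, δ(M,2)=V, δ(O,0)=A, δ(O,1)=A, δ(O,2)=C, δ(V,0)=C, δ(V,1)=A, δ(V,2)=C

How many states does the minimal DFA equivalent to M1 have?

6

Every state is reachable, so we keep all 6.
P0 = {A,C,K,O,V} | {M}.
Split {A,C,K,O,V} by δ(·,0) → {A,K,O,V} and {C}.
Refine {A,K,O,V} on symbol 0: members go to different blocks, giving {A,V} and {K,O}.
Refine {A,V} on symbol 1: members go to different blocks, giving {A} and {V}.
Split {K,O} by δ(·,0) → {O} and {K}.
The partition is now stable with 6 blocks: {A} | {M} | {C} | {O} | {V} | {K}.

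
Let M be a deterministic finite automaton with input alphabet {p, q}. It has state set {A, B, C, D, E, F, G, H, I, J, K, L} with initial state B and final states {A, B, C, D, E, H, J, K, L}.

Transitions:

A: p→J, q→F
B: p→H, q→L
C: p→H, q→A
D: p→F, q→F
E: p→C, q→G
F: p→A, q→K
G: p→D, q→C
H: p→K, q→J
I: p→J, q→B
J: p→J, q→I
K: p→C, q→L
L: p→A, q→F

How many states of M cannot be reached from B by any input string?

3

Starting at B and following transitions, the reachable set is {A, B, C, F, H, I, J, K, L}. That leaves D, E, G unreachable — 3 in total.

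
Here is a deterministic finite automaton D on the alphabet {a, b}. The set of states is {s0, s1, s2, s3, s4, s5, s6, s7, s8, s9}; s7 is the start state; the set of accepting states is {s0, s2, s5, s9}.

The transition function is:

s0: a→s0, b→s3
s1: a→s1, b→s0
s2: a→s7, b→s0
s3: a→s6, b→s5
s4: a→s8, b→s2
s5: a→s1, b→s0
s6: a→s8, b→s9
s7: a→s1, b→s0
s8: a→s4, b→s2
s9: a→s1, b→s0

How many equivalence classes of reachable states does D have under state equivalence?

All states are reachable from the start state.
P0 = {s0,s2,s5,s9} | {s1,s3,s4,s6,s7,s8}.
Refine {s0,s2,s5,s9} on symbol a: members go to different blocks, giving {s2,s5,s9} and {s0}.
Split {s1,s3,s4,s6,s7,s8} by δ(·,b) → {s3,s4,s6,s8} and {s1,s7}.
No further refinement is possible. Final partition (4 blocks): {s2,s5,s9} | {s3,s4,s6,s8} | {s0} | {s1,s7}.

4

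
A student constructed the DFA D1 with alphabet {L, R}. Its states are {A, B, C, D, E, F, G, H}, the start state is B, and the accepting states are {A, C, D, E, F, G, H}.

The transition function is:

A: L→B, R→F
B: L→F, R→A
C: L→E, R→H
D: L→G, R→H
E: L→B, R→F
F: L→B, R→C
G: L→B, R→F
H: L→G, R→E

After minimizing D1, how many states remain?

First remove the unreachable states {D}; 7 states remain.
Start with accepting vs non-accepting: {A,C,E,F,G,H} | {B}.
Split {A,C,E,F,G,H} by δ(·,L) → {A,E,F,G} and {C,H}.
Split {A,E,F,G} by δ(·,R) → {A,E,G} and {F}.
Refine {C,H} on symbol R: members go to different blocks, giving {C} and {H}.
Stable partition: {A,E,G} | {B} | {C} | {F} | {H} — 5 equivalence classes.

5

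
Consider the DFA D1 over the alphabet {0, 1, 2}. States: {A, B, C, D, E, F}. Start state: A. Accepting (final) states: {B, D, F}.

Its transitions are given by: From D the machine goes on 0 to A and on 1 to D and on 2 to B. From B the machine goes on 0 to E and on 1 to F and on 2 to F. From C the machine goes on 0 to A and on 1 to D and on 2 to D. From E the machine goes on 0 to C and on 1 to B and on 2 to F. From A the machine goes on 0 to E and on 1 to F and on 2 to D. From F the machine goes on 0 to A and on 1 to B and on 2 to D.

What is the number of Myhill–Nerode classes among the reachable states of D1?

2

All states are reachable from the start state.
Start with accepting vs non-accepting: {B,D,F} | {A,C,E}.
Stable partition: {B,D,F} | {A,C,E} — 2 equivalence classes.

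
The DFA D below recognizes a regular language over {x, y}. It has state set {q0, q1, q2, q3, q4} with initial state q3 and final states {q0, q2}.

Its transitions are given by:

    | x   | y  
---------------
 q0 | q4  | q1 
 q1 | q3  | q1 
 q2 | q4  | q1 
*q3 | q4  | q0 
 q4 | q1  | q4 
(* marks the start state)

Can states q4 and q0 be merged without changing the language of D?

No

Reachable states from the start: {q0,q1,q3,q4}. Unreachable: {q2} — drop them.
P0 = {q0} | {q1,q3,q4}.
On input y, block {q1,q3,q4} splits into {q1,q4} and {q3}.
Split {q1,q4} by δ(·,x) → {q1} and {q4}.
No further refinement is possible. Final partition (4 blocks): {q0} | {q1} | {q3} | {q4}.
q4 and q0 end up in different blocks, so they are distinguishable. For instance, the string 'ε' is accepted from only q0.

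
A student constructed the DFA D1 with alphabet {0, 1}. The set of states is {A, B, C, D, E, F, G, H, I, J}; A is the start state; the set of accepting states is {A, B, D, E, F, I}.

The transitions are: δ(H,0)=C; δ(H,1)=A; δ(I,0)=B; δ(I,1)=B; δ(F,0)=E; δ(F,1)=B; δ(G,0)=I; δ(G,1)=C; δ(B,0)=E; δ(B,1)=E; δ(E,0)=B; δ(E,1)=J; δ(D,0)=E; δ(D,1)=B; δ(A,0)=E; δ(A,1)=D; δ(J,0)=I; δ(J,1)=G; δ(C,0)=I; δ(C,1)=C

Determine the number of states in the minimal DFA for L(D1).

States {F,H} cannot be reached from the start state, so discard them.
Initial partition by acceptance: {A,B,D,E,I} | {C,G,J}.
Split {A,B,D,E,I} by δ(·,1) → {A,B,D,I} and {E}.
Refine {A,B,D,I} on symbol 0: members go to different blocks, giving {A,B,D} and {I}.
Split {A,B,D} by δ(·,1) → {A,D} and {B}.
Split {A,D} by δ(·,1) → {A} and {D}.
The partition is now stable with 6 blocks: {A} | {C,G,J} | {E} | {I} | {B} | {D}.

6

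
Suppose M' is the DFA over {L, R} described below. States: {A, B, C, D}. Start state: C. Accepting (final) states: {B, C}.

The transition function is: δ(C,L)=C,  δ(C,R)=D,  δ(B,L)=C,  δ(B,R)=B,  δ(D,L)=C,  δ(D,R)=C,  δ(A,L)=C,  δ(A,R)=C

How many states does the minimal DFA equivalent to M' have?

2

First remove the unreachable states {A,B}; 2 states remain.
Initial partition by acceptance: {C} | {D}.
The partition is now stable with 2 blocks: {C} | {D}.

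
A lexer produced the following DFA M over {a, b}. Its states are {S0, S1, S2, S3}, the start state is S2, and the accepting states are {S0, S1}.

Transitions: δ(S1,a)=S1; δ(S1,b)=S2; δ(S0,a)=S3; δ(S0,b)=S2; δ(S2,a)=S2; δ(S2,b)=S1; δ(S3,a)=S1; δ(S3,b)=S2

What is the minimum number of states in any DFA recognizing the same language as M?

2

States {S0,S3} cannot be reached from the start state, so discard them.
P0 = {S1} | {S2}.
No further refinement is possible. Final partition (2 blocks): {S1} | {S2}.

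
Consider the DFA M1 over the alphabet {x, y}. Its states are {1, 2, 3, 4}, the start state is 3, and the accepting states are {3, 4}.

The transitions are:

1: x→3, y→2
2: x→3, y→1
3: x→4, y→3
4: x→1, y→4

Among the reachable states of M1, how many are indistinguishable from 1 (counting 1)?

All states are reachable from the start state.
P0 = {3,4} | {1,2}.
Refine {3,4} on symbol x: members go to different blocks, giving {3} and {4}.
The partition is now stable with 3 blocks: {3} | {1,2} | {4}.
The equivalence class containing 1 is {1,2}, of size 2.

2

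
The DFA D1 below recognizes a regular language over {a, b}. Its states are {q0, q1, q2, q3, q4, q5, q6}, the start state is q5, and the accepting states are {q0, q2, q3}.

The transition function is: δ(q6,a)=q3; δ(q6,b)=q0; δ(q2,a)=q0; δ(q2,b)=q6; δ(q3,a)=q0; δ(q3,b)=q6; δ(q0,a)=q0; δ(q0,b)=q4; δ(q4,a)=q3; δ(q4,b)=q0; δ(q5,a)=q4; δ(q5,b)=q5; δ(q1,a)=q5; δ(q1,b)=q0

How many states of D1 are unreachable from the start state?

No path from q5 leads to q1, q2; the other 5 states are all reachable.

2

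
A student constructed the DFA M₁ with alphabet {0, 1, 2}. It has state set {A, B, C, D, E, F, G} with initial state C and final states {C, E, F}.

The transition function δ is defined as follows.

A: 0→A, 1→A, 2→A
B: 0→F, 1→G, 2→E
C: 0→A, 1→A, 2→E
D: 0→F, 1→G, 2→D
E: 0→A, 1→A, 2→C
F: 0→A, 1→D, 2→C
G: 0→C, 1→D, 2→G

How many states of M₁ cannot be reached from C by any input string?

No path from C leads to B, D, F, G; the other 3 states are all reachable.

4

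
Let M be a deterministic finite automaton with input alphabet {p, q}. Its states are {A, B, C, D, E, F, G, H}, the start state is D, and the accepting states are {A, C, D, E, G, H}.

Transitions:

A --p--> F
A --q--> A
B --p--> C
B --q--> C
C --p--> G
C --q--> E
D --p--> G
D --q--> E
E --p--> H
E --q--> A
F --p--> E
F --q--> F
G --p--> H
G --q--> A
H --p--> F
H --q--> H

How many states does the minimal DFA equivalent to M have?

4

Reachable states from the start: {A,D,E,F,G,H}. Unreachable: {B,C} — drop them.
P0 = {A,D,E,G,H} | {F}.
On input p, block {A,D,E,G,H} splits into {D,E,G} and {A,H}.
Refine {D,E,G} on symbol p: members go to different blocks, giving {E,G} and {D}.
The partition is now stable with 4 blocks: {E,G} | {F} | {A,H} | {D}.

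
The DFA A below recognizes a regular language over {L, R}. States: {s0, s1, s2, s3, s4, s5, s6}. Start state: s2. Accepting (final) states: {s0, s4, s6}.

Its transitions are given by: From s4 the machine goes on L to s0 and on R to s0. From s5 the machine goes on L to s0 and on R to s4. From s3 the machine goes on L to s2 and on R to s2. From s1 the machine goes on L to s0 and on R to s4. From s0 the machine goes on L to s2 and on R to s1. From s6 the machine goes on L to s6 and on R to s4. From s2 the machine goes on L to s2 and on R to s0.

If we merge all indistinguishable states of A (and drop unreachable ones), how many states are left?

First remove the unreachable states {s3,s5,s6}; 4 states remain.
Initial partition by acceptance: {s0,s4} | {s1,s2}.
On input L, block {s0,s4} splits into {s0} and {s4}.
Split {s1,s2} by δ(·,L) → {s1} and {s2}.
No further refinement is possible. Final partition (4 blocks): {s0} | {s1} | {s4} | {s2}.

4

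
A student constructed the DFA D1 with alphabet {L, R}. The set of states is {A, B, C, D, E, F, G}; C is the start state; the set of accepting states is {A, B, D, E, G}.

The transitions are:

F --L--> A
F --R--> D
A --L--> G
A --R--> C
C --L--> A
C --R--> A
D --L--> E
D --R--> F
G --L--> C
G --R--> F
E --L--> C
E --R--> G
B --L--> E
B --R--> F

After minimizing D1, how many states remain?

States {B} cannot be reached from the start state, so discard them.
Start with accepting vs non-accepting: {A,D,E,G} | {C,F}.
Refine {A,D,E,G} on symbol L: members go to different blocks, giving {A,D} and {E,G}.
Refine {E,G} on symbol R: members go to different blocks, giving {E} and {G}.
Refine {A,D} on symbol L: members go to different blocks, giving {A} and {D}.
Refine {C,F} on symbol R: members go to different blocks, giving {C} and {F}.
The partition is now stable with 6 blocks: {A} | {C} | {E} | {G} | {D} | {F}.

6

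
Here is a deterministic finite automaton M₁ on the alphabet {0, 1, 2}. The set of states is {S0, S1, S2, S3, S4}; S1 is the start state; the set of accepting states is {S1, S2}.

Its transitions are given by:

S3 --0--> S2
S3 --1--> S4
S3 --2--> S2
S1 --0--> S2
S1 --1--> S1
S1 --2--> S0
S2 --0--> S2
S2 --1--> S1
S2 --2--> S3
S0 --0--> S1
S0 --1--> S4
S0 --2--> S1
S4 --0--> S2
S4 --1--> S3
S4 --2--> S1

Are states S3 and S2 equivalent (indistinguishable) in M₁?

Start with accepting vs non-accepting: {S1,S2} | {S0,S3,S4}.
Stable partition: {S1,S2} | {S0,S3,S4} — 2 equivalence classes.
S3 and S2 end up in different blocks, so they are distinguishable. For instance, the string 'ε' is accepted from only S2.

No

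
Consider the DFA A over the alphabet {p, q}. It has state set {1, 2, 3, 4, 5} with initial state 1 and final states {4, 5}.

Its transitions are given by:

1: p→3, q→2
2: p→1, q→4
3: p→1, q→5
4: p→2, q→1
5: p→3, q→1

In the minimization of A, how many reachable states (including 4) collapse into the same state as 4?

Every state is reachable, so we keep all 5.
Start with accepting vs non-accepting: {4,5} | {1,2,3}.
Split {1,2,3} by δ(·,q) → {2,3} and {1}.
The partition is now stable with 3 blocks: {4,5} | {2,3} | {1}.
The equivalence class containing 4 is {4,5}, of size 2.

2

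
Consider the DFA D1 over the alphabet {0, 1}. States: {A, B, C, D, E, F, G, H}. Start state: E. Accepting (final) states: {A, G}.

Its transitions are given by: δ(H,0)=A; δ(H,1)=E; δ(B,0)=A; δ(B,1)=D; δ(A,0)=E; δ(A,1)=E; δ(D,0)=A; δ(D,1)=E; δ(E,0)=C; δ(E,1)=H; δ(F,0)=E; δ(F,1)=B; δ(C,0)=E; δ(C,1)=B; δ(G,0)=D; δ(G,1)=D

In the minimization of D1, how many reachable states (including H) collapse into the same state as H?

Reachable states from the start: {A,B,C,D,E,H}. Unreachable: {F,G} — drop them.
Start with accepting vs non-accepting: {A} | {B,C,D,E,H}.
Refine {B,C,D,E,H} on symbol 0: members go to different blocks, giving {B,D,H} and {C,E}.
Refine {B,D,H} on symbol 1: members go to different blocks, giving {D,H} and {B}.
On input 1, block {C,E} splits into {C} and {E}.
No further refinement is possible. Final partition (5 blocks): {A} | {D,H} | {C} | {B} | {E}.
State H belongs to the block {D,H}, which has 2 states.

2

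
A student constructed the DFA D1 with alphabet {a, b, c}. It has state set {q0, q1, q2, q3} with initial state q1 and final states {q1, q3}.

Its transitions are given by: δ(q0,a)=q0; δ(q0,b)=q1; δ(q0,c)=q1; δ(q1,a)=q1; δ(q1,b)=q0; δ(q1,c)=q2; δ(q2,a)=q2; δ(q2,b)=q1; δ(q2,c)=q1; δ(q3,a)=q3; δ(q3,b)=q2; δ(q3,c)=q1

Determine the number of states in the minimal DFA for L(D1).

2

States {q3} cannot be reached from the start state, so discard them.
P0 = {q1} | {q0,q2}.
No further refinement is possible. Final partition (2 blocks): {q1} | {q0,q2}.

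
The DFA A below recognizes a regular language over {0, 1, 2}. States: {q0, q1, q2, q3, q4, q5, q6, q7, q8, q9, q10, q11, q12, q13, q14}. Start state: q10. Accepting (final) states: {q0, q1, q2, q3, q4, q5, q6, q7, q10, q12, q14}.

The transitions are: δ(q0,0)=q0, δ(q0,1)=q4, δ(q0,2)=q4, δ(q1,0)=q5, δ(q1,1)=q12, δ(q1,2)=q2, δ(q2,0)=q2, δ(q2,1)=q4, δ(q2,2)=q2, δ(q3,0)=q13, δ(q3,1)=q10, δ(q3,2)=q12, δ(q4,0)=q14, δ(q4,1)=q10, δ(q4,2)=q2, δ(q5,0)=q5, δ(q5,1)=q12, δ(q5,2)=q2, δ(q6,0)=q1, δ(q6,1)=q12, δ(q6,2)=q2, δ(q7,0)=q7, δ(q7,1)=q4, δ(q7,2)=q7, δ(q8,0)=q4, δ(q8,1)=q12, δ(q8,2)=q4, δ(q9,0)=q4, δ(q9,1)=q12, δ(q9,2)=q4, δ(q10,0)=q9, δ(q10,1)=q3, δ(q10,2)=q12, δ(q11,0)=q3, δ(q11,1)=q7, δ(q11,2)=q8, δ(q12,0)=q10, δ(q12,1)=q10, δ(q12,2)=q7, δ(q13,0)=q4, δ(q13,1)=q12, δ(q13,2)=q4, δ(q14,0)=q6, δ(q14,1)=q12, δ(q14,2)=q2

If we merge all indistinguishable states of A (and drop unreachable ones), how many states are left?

6

States {q0,q8,q11} cannot be reached from the start state, so discard them.
Initial partition by acceptance: {q1,q2,q3,q4,q5,q6,q7,q10,q12,q14} | {q9,q13}.
On input 0, block {q1,q2,q3,q4,q5,q6,q7,q10,q12,q14} splits into {q1,q2,q4,q5,q6,q7,q12,q14} and {q3,q10}.
On input 0, block {q1,q2,q4,q5,q6,q7,q12,q14} splits into {q1,q2,q4,q5,q6,q7,q14} and {q12}.
Split {q1,q2,q4,q5,q6,q7,q14} by δ(·,1) → {q1,q5,q6,q14} and {q2,q7} and {q4}.
Stable partition: {q1,q5,q6,q14} | {q9,q13} | {q3,q10} | {q12} | {q2,q7} | {q4} — 6 equivalence classes.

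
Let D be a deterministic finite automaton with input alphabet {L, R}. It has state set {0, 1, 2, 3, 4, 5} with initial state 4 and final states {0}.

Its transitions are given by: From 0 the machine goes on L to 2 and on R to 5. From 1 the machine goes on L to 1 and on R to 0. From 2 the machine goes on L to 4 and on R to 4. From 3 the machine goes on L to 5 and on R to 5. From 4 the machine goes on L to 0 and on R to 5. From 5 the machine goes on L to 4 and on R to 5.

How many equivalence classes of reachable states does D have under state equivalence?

First remove the unreachable states {1,3}; 4 states remain.
Start with accepting vs non-accepting: {0} | {2,4,5}.
Refine {2,4,5} on symbol L: members go to different blocks, giving {2,5} and {4}.
On input R, block {2,5} splits into {2} and {5}.
The partition is now stable with 4 blocks: {0} | {2} | {4} | {5}.

4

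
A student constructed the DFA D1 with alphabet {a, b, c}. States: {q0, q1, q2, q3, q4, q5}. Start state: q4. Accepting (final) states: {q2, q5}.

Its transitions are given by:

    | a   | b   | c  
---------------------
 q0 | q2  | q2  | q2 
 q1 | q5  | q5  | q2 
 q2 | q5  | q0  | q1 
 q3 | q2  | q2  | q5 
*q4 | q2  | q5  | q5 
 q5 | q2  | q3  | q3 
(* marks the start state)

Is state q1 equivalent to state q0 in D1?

Yes

P0 = {q2,q5} | {q0,q1,q3,q4}.
Stable partition: {q2,q5} | {q0,q1,q3,q4} — 2 equivalence classes.
q1 and q0 lie in the same block of the stable partition, so they are equivalent — no string distinguishes them.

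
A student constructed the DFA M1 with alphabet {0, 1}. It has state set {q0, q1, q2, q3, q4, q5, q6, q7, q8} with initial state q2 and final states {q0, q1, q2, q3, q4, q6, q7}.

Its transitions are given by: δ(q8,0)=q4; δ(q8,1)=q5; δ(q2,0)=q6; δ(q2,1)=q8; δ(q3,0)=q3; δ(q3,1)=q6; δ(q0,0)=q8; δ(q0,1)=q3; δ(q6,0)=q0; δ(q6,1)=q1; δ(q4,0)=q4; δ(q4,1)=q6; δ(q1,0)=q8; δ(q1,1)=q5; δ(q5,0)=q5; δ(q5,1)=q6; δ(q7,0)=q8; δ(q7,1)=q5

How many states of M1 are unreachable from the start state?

Starting at q2 and following transitions, the reachable set is {q0, q1, q2, q3, q4, q5, q6, q8}. That leaves q7 unreachable — 1 in total.

1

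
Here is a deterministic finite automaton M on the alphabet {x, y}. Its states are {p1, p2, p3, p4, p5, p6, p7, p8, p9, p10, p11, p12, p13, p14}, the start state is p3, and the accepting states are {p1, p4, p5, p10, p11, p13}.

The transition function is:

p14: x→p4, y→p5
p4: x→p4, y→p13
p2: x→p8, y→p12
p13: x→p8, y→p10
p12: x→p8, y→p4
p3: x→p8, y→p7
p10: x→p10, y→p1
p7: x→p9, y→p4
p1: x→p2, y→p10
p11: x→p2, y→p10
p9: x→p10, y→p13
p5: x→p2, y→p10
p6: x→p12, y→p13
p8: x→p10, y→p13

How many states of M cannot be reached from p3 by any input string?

4

Starting at p3 and following transitions, the reachable set is {p1, p2, p3, p4, p7, p8, p9, p10, p12, p13}. That leaves p5, p6, p11, p14 unreachable — 4 in total.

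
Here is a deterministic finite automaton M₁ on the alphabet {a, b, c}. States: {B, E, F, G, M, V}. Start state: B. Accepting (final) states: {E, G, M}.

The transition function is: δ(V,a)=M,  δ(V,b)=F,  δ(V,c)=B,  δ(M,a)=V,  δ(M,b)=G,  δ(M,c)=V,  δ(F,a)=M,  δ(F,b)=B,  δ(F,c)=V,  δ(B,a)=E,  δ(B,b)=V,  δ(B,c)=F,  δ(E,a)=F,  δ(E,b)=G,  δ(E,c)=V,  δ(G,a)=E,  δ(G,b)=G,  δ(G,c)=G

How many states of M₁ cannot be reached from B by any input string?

Exploring from B, all states are eventually visited, so none are unreachable.

0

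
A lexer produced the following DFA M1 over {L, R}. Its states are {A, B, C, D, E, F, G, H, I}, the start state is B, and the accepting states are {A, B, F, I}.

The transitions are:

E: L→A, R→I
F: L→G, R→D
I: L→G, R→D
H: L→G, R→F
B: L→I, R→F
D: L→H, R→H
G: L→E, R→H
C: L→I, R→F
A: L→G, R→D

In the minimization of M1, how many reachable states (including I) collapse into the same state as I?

3

States {C} cannot be reached from the start state, so discard them.
P0 = {A,B,F,I} | {D,E,G,H}.
On input L, block {A,B,F,I} splits into {A,F,I} and {B}.
Refine {D,E,G,H} on symbol L: members go to different blocks, giving {D,G,H} and {E}.
On input L, block {D,G,H} splits into {D,H} and {G}.
On input L, block {D,H} splits into {D} and {H}.
The partition is now stable with 6 blocks: {A,F,I} | {D} | {B} | {E} | {G} | {H}.
State I belongs to the block {A,F,I}, which has 3 states.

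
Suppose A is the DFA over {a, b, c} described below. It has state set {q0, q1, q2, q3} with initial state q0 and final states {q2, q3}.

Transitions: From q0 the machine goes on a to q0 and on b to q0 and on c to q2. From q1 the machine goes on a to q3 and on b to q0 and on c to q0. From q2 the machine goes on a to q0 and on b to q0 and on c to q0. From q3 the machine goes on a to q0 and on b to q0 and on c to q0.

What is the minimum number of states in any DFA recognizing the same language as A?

First remove the unreachable states {q1,q3}; 2 states remain.
P0 = {q2} | {q0}.
The partition is now stable with 2 blocks: {q2} | {q0}.

2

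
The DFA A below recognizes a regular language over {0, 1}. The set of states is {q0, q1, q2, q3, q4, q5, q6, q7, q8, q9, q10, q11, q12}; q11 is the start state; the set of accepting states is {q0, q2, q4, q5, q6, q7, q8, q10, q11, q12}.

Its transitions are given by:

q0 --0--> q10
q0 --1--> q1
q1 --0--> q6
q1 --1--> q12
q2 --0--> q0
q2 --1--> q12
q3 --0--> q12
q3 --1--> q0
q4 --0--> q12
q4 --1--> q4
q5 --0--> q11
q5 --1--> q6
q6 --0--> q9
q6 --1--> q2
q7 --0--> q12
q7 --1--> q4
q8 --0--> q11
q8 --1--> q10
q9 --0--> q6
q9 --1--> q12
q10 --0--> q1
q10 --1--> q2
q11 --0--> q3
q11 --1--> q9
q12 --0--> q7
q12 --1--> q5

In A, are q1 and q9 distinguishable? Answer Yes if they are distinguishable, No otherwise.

First remove the unreachable states {q8}; 12 states remain.
Initial partition by acceptance: {q0,q2,q4,q5,q6,q7,q10,q11,q12} | {q1,q3,q9}.
Refine {q0,q2,q4,q5,q6,q7,q10,q11,q12} on symbol 0: members go to different blocks, giving {q0,q2,q4,q5,q7,q12} and {q6,q10,q11}.
On input 0, block {q0,q2,q4,q5,q7,q12} splits into {q2,q4,q7,q12} and {q0,q5}.
On input 0, block {q2,q4,q7,q12} splits into {q4,q7,q12} and {q2}.
On input 1, block {q4,q7,q12} splits into {q4,q7} and {q12}.
Split {q1,q3,q9} by δ(·,0) → {q1,q9} and {q3}.
Refine {q6,q10,q11} on symbol 0: members go to different blocks, giving {q6,q10} and {q11}.
Refine {q0,q5} on symbol 0: members go to different blocks, giving {q0} and {q5}.
The partition is now stable with 9 blocks: {q4,q7} | {q1,q9} | {q6,q10} | {q0} | {q2} | {q12} | {q3} | {q11} | {q5}.
q1 and q9 lie in the same block of the stable partition, so they are equivalent — no string distinguishes them.

No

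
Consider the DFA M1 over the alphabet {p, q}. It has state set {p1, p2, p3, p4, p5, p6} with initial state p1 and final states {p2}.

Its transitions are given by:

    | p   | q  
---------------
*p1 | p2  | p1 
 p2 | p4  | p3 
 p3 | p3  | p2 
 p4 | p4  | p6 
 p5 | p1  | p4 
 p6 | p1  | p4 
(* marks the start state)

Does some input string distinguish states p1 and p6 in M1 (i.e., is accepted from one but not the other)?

First remove the unreachable states {p5}; 5 states remain.
Start with accepting vs non-accepting: {p2} | {p1,p3,p4,p6}.
On input p, block {p1,p3,p4,p6} splits into {p3,p4,p6} and {p1}.
Refine {p3,p4,p6} on symbol p: members go to different blocks, giving {p3,p4} and {p6}.
Refine {p3,p4} on symbol q: members go to different blocks, giving {p3} and {p4}.
Stable partition: {p2} | {p3} | {p1} | {p6} | {p4} — 5 equivalence classes.
p1 and p6 end up in different blocks, so they are distinguishable. For instance, the string 'p' is accepted from only p1.

Yes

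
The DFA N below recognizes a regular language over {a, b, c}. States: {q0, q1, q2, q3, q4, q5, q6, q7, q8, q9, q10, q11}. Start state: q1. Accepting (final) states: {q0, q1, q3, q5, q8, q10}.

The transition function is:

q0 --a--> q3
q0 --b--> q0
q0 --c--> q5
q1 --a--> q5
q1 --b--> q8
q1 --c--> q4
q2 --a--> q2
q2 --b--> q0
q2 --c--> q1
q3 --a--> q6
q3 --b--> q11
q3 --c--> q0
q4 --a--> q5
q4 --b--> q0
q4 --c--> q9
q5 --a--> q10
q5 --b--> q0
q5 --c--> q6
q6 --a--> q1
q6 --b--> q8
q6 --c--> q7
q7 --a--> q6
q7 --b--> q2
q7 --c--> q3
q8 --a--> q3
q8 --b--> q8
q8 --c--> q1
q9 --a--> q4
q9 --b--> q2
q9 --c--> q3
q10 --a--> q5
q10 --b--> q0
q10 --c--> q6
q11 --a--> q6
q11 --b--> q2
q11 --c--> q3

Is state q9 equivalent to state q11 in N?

P0 = {q0,q1,q3,q5,q8,q10} | {q2,q4,q6,q7,q9,q11}.
On input a, block {q0,q1,q3,q5,q8,q10} splits into {q0,q1,q5,q8,q10} and {q3}.
Refine {q0,q1,q5,q8,q10} on symbol a: members go to different blocks, giving {q1,q5,q10} and {q0,q8}.
Split {q2,q4,q6,q7,q9,q11} by δ(·,a) → {q2,q7,q9,q11} and {q4,q6}.
Refine {q2,q7,q9,q11} on symbol a: members go to different blocks, giving {q7,q9,q11} and {q2}.
Stable partition: {q1,q5,q10} | {q7,q9,q11} | {q3} | {q0,q8} | {q4,q6} | {q2} — 6 equivalence classes.
q9 and q11 lie in the same block of the stable partition, so they are equivalent — no string distinguishes them.

Yes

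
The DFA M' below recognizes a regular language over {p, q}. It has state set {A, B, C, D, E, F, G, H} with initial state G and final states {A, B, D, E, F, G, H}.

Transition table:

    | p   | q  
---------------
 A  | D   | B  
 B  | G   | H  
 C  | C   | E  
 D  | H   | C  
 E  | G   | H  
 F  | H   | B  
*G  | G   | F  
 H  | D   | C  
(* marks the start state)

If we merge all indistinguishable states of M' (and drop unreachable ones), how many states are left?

Reachable states from the start: {B,C,D,E,F,G,H}. Unreachable: {A} — drop them.
Initial partition by acceptance: {B,D,E,F,G,H} | {C}.
Split {B,D,E,F,G,H} by δ(·,q) → {B,E,F,G} and {D,H}.
Refine {B,E,F,G} on symbol p: members go to different blocks, giving {B,E,G} and {F}.
On input q, block {B,E,G} splits into {B,E} and {G}.
Stable partition: {B,E} | {C} | {D,H} | {F} | {G} — 5 equivalence classes.

5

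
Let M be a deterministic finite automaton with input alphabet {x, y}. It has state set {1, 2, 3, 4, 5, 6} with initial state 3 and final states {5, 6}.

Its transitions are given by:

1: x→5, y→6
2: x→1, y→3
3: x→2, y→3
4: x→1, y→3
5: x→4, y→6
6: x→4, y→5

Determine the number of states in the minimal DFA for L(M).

All states are reachable from the start state.
Initial partition by acceptance: {5,6} | {1,2,3,4}.
Split {1,2,3,4} by δ(·,x) → {2,3,4} and {1}.
Split {2,3,4} by δ(·,x) → {2,4} and {3}.
The partition is now stable with 4 blocks: {5,6} | {2,4} | {1} | {3}.

4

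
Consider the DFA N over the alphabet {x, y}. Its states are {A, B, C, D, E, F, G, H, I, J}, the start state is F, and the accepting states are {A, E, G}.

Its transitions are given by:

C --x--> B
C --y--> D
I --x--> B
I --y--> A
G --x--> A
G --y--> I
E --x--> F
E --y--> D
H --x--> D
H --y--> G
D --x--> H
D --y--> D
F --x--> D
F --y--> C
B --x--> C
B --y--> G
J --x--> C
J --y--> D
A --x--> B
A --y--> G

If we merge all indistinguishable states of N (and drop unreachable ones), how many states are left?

6

First remove the unreachable states {E,J}; 8 states remain.
Initial partition by acceptance: {A,G} | {B,C,D,F,H,I}.
Refine {A,G} on symbol x: members go to different blocks, giving {A} and {G}.
Split {B,C,D,F,H,I} by δ(·,y) → {C,D,F} and {B,H} and {I}.
On input x, block {C,D,F} splits into {C,D} and {F}.
Stable partition: {A} | {C,D} | {G} | {B,H} | {I} | {F} — 6 equivalence classes.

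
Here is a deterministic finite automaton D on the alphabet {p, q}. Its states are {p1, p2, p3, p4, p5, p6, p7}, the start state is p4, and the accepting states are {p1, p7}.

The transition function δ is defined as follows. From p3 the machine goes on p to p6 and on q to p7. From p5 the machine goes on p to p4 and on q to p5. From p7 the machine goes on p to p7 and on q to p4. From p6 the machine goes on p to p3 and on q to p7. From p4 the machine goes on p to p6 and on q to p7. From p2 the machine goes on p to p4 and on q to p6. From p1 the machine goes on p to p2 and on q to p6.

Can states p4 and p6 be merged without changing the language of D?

Yes

First remove the unreachable states {p1,p2,p5}; 4 states remain.
Start with accepting vs non-accepting: {p7} | {p3,p4,p6}.
The partition is now stable with 2 blocks: {p7} | {p3,p4,p6}.
p4 and p6 lie in the same block of the stable partition, so they are equivalent — no string distinguishes them.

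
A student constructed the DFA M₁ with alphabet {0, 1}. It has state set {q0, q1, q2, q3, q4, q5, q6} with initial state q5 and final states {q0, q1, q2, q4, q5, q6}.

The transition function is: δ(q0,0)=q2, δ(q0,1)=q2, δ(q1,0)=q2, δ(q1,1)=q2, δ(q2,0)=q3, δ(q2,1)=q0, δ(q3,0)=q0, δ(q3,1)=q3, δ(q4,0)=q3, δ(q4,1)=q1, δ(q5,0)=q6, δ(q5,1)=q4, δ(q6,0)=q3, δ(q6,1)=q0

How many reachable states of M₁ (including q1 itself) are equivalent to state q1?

3

P0 = {q0,q1,q2,q4,q5,q6} | {q3}.
On input 0, block {q0,q1,q2,q4,q5,q6} splits into {q0,q1,q5} and {q2,q4,q6}.
No further refinement is possible. Final partition (3 blocks): {q0,q1,q5} | {q3} | {q2,q4,q6}.
State q1 belongs to the block {q0,q1,q5}, which has 3 states.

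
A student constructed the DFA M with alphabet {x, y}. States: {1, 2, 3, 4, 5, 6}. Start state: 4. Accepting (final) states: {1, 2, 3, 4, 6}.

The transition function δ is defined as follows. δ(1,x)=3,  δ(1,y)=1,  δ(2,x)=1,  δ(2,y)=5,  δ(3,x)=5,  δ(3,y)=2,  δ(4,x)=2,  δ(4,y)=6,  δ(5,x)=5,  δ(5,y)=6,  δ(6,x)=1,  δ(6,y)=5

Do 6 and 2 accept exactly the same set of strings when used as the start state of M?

Every state is reachable, so we keep all 6.
Initial partition by acceptance: {1,2,3,4,6} | {5}.
Split {1,2,3,4,6} by δ(·,x) → {1,2,4,6} and {3}.
Split {1,2,4,6} by δ(·,x) → {2,4,6} and {1}.
Split {2,4,6} by δ(·,x) → {2,6} and {4}.
Stable partition: {2,6} | {5} | {3} | {1} | {4} — 5 equivalence classes.
6 and 2 lie in the same block of the stable partition, so they are equivalent — no string distinguishes them.

Yes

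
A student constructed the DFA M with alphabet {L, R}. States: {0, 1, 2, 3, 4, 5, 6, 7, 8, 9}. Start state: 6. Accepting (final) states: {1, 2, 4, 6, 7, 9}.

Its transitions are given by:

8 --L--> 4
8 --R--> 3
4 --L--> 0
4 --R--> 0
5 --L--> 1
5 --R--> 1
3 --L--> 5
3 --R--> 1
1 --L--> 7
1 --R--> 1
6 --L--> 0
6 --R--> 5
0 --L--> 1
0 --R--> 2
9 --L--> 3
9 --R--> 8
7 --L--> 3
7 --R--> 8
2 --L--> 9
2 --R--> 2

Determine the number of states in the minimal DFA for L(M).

6

Initial partition by acceptance: {1,2,4,6,7,9} | {0,3,5,8}.
Split {1,2,4,6,7,9} by δ(·,L) → {4,6,7,9} and {1,2}.
On input L, block {0,3,5,8} splits into {0,5} and {3} and {8}.
Split {4,6,7,9} by δ(·,L) → {4,6} and {7,9}.
No further refinement is possible. Final partition (6 blocks): {4,6} | {0,5} | {1,2} | {3} | {8} | {7,9}.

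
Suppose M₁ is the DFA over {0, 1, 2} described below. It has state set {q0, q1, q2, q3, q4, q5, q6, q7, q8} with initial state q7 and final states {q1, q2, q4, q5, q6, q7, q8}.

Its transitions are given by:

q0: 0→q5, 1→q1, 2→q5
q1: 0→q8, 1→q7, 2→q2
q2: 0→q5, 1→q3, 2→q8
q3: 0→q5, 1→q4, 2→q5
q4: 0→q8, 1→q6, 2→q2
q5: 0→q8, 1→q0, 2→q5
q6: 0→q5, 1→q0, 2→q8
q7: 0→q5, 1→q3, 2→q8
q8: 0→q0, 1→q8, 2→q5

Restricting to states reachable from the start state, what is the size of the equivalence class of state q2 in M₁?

All states are reachable from the start state.
Initial partition by acceptance: {q1,q2,q4,q5,q6,q7,q8} | {q0,q3}.
Split {q1,q2,q4,q5,q6,q7,q8} by δ(·,0) → {q1,q2,q4,q5,q6,q7} and {q8}.
Split {q1,q2,q4,q5,q6,q7} by δ(·,0) → {q1,q4,q5} and {q2,q6,q7}.
Refine {q1,q4,q5} on symbol 1: members go to different blocks, giving {q1,q4} and {q5}.
The partition is now stable with 5 blocks: {q1,q4} | {q0,q3} | {q8} | {q2,q6,q7} | {q5}.
The equivalence class containing q2 is {q2,q6,q7}, of size 3.

3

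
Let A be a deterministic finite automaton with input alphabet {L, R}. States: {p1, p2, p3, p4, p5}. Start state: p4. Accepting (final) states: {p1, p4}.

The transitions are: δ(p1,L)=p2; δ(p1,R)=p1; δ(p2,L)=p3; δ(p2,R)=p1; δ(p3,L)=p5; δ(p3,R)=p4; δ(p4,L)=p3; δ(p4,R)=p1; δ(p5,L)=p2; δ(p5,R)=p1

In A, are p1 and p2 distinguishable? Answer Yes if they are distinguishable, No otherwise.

P0 = {p1,p4} | {p2,p3,p5}.
The partition is now stable with 2 blocks: {p1,p4} | {p2,p3,p5}.
p1 and p2 end up in different blocks, so they are distinguishable. For instance, the string 'ε' is accepted from only p1.

Yes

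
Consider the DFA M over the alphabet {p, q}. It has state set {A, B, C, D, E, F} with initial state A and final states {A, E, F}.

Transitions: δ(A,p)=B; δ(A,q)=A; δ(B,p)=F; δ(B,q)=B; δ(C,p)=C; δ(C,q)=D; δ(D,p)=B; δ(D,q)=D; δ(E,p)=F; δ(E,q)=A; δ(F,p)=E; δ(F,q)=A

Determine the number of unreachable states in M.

2

BFS from A reaches {A, B, E, F}; the 2 state(s) C, D are never visited.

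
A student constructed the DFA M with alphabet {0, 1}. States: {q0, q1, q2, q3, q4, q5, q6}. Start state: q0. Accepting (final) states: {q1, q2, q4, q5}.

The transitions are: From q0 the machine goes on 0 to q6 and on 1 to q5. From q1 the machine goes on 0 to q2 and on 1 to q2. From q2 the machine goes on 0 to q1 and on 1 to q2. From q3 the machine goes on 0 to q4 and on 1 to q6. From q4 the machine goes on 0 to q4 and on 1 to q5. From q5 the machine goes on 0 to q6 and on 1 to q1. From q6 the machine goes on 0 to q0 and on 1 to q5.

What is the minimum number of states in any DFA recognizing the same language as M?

States {q3,q4} cannot be reached from the start state, so discard them.
P0 = {q1,q2,q5} | {q0,q6}.
Split {q1,q2,q5} by δ(·,0) → {q1,q2} and {q5}.
No further refinement is possible. Final partition (3 blocks): {q1,q2} | {q0,q6} | {q5}.

3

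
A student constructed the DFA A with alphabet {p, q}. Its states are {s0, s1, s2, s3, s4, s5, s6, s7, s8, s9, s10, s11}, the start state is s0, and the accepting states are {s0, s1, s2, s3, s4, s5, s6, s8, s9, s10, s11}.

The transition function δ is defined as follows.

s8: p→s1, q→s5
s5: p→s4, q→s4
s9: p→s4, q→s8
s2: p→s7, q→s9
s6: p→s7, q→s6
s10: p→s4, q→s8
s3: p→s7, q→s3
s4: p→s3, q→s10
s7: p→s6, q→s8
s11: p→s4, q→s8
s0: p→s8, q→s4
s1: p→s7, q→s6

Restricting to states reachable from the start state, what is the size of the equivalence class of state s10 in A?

States {s2,s9,s11} cannot be reached from the start state, so discard them.
P0 = {s0,s1,s3,s4,s5,s6,s8,s10} | {s7}.
Split {s0,s1,s3,s4,s5,s6,s8,s10} by δ(·,p) → {s0,s4,s5,s8,s10} and {s1,s3,s6}.
Split {s0,s4,s5,s8,s10} by δ(·,p) → {s0,s5,s10} and {s4,s8}.
The partition is now stable with 4 blocks: {s0,s5,s10} | {s7} | {s1,s3,s6} | {s4,s8}.
The equivalence class containing s10 is {s0,s5,s10}, of size 3.

3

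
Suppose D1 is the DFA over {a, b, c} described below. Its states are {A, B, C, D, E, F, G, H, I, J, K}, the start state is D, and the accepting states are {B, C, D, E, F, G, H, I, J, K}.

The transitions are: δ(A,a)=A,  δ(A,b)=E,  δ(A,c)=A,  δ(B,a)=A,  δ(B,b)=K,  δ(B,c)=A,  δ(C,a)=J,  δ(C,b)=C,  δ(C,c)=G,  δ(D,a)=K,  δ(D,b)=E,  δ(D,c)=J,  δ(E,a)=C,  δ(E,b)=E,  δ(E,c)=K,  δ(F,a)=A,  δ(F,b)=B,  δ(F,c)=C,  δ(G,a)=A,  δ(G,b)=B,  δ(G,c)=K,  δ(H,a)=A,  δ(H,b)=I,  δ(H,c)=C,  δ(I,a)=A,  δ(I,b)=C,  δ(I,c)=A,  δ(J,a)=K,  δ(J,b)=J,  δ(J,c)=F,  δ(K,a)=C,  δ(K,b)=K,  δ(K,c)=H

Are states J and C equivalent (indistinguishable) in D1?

Yes

Every state is reachable, so we keep all 11.
Start with accepting vs non-accepting: {B,C,D,E,F,G,H,I,J,K} | {A}.
On input a, block {B,C,D,E,F,G,H,I,J,K} splits into {B,F,G,H,I} and {C,D,E,J,K}.
Refine {B,F,G,H,I} on symbol b: members go to different blocks, giving {F,G,H} and {B,I}.
Split {C,D,E,J,K} by δ(·,c) → {C,J,K} and {D,E}.
The partition is now stable with 5 blocks: {F,G,H} | {A} | {C,J,K} | {B,I} | {D,E}.
J and C lie in the same block of the stable partition, so they are equivalent — no string distinguishes them.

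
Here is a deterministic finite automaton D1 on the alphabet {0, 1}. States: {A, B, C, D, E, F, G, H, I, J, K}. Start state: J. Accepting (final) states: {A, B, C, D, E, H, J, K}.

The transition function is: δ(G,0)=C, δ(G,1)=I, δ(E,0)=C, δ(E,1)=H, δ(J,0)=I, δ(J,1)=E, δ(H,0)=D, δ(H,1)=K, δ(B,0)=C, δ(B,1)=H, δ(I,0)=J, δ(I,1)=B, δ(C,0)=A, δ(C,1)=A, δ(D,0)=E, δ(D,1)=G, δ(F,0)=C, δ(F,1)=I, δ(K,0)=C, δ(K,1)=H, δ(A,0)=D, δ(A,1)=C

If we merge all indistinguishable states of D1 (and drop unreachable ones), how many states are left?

8

First remove the unreachable states {F}; 10 states remain.
Start with accepting vs non-accepting: {A,B,C,D,E,H,J,K} | {G,I}.
Split {A,B,C,D,E,H,J,K} by δ(·,0) → {A,B,C,D,E,H,K} and {J}.
Split {A,B,C,D,E,H,K} by δ(·,1) → {A,B,C,E,H,K} and {D}.
Refine {A,B,C,E,H,K} on symbol 0: members go to different blocks, giving {B,C,E,K} and {A,H}.
On input 0, block {B,C,E,K} splits into {B,E,K} and {C}.
Refine {G,I} on symbol 0: members go to different blocks, giving {G} and {I}.
Split {A,H} by δ(·,1) → {A} and {H}.
The partition is now stable with 8 blocks: {B,E,K} | {G} | {J} | {D} | {A} | {C} | {I} | {H}.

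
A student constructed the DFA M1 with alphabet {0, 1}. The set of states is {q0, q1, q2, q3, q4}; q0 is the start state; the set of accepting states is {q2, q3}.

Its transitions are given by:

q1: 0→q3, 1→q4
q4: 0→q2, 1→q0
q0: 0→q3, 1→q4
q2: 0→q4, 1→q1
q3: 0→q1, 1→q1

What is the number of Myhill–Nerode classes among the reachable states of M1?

Start with accepting vs non-accepting: {q2,q3} | {q0,q1,q4}.
No further refinement is possible. Final partition (2 blocks): {q2,q3} | {q0,q1,q4}.

2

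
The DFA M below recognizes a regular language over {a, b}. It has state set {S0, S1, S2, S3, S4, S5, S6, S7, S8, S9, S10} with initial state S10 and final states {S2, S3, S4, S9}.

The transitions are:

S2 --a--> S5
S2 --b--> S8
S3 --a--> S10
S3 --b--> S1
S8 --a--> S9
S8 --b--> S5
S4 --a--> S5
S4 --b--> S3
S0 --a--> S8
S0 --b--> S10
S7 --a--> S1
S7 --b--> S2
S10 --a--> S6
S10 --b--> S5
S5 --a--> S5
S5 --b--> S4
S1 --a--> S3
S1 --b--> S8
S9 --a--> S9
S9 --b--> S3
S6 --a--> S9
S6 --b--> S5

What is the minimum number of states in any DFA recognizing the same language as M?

First remove the unreachable states {S0,S2,S7}; 8 states remain.
P0 = {S3,S4,S9} | {S1,S5,S6,S8,S10}.
Split {S3,S4,S9} by δ(·,a) → {S3,S4} and {S9}.
Refine {S3,S4} on symbol b: members go to different blocks, giving {S3} and {S4}.
On input a, block {S1,S5,S6,S8,S10} splits into {S5,S10} and {S6,S8} and {S1}.
Split {S5,S10} by δ(·,a) → {S5} and {S10}.
The partition is now stable with 7 blocks: {S3} | {S5} | {S9} | {S4} | {S6,S8} | {S1} | {S10}.

7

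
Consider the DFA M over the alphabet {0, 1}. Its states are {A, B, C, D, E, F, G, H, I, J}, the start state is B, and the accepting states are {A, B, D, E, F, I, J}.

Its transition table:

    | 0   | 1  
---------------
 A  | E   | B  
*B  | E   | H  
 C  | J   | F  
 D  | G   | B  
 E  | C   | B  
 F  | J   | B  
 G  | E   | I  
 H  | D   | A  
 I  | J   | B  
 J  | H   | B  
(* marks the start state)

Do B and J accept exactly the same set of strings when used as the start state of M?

No

All states are reachable from the start state.
Start with accepting vs non-accepting: {A,B,D,E,F,I,J} | {C,G,H}.
On input 0, block {A,B,D,E,F,I,J} splits into {A,B,F,I} and {D,E,J}.
Refine {A,B,F,I} on symbol 1: members go to different blocks, giving {A,F,I} and {B}.
The partition is now stable with 4 blocks: {A,F,I} | {C,G,H} | {D,E,J} | {B}.
B and J end up in different blocks, so they are distinguishable. For instance, the string '0' is accepted from only B.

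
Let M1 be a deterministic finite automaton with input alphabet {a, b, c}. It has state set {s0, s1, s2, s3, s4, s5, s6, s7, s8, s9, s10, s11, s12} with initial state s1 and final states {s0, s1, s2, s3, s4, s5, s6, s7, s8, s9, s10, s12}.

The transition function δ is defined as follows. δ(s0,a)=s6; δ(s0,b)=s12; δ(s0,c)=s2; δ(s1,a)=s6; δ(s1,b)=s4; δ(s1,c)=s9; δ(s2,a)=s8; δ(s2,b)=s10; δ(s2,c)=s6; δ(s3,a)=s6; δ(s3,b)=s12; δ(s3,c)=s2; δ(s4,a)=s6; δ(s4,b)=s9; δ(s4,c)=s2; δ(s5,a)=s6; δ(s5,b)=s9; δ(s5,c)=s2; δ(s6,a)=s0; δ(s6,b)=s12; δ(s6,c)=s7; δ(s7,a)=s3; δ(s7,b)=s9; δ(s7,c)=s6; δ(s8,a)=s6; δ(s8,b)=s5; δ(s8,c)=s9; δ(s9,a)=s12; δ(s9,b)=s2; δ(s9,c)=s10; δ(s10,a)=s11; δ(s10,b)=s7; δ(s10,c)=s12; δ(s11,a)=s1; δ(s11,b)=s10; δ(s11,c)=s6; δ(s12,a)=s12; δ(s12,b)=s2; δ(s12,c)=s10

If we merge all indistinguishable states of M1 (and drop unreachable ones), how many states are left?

7

Every state is reachable, so we keep all 13.
P0 = {s0,s1,s2,s3,s4,s5,s6,s7,s8,s9,s10,s12} | {s11}.
Split {s0,s1,s2,s3,s4,s5,s6,s7,s8,s9,s10,s12} by δ(·,a) → {s0,s1,s2,s3,s4,s5,s6,s7,s8,s9,s12} and {s10}.
Split {s0,s1,s2,s3,s4,s5,s6,s7,s8,s9,s12} by δ(·,b) → {s0,s1,s3,s4,s5,s6,s7,s8,s9,s12} and {s2}.
Split {s0,s1,s3,s4,s5,s6,s7,s8,s9,s12} by δ(·,b) → {s0,s1,s3,s4,s5,s6,s7,s8} and {s9,s12}.
Split {s0,s1,s3,s4,s5,s6,s7,s8} by δ(·,b) → {s0,s3,s4,s5,s6,s7} and {s1,s8}.
Split {s0,s3,s4,s5,s6,s7} by δ(·,c) → {s0,s3,s4,s5} and {s6,s7}.
The partition is now stable with 7 blocks: {s0,s3,s4,s5} | {s11} | {s10} | {s2} | {s9,s12} | {s1,s8} | {s6,s7}.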